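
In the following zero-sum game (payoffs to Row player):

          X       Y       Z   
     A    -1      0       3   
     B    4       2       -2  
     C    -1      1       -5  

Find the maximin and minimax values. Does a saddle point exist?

Maximin = -1, Minimax = 2, Saddle: False

Work:
Row minimums: [-1, -2, -5] → maximin = -1
Column maximums: [4, 2, 3] → minimax = 2
No saddle point (maximin ≠ minimax). Mixed strategy needed.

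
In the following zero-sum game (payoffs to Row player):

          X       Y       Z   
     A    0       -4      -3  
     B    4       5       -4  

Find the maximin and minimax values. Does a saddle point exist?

Maximin = -4, Minimax = -3, Saddle: False

Work:
Row minimums: [-4, -4] → maximin = -4
Column maximums: [4, 5, -3] → minimax = -3
No saddle point (maximin ≠ minimax). Mixed strategy needed.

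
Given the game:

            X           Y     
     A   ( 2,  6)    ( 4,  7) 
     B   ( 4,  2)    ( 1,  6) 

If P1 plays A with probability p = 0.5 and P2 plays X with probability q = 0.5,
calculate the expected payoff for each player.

E[P1] = 2.75, E[P2] = 5.25

Work:
E[P1] = p·q·π₁(A,X) + p·(1-q)·π₁(A,Y) + (1-p)·q·π₁(B,X) + (1-p)·(1-q)·π₁(B,Y)
= 0.5·0.5·2 + 0.5·0.5·4 + 0.5·0.5·4 + 0.5·0.5·1
= 2.75

E[P2] = 5.25 (similar calculation)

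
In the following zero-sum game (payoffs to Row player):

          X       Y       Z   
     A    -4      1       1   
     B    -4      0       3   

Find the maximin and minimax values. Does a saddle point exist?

Maximin = -4, Minimax = -4, Saddle: True

Work:
Row minimums: [-4, -4] → maximin = -4
Column maximums: [-4, 1, 3] → minimax = -4
Saddle point exists! Game value = -4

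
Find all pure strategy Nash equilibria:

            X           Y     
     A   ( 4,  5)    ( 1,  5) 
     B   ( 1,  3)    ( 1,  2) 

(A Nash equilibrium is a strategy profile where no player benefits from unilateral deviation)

Nash equilibrium: (A, X), (A, Y)

Work:
Best responses:
  P1 vs X: payoffs [4, 1] → best response A (payoff 4)
  P1 vs Y: payoffs [1, 1] → best response A/B (payoff 1)
  P2 vs A: payoffs [5, 5] → best response X/Y (payoff 5)
  P2 vs B: payoffs [3, 2] → best response X (payoff 3)
Mutual best responses: (A,X), (A,Y) → Nash equilibria.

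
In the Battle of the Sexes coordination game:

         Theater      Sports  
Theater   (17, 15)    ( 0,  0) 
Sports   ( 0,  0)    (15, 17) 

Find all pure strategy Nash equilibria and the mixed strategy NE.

Pure NE: (Theater, Theater) and (Sports, Sports); Mixed NE: p = 0.5312, q = 0.4688

Work:
Check pure NE:
(Theater, Theater): (17, 15) - no unilateral deviation beneficial
(Sports, Sports): (15, 17) - no unilateral deviation beneficial
Mixed NE: P1 plays Theater with p = 0.5312, P2 plays Theater with q = 0.4688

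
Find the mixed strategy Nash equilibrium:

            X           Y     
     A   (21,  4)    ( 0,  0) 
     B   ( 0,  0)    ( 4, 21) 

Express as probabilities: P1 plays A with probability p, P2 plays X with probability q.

p = 0.84, q = 0.16

Work:
Find probabilities that make opponent indifferent:
P2 chooses q to make P1 indifferent between A and B
P1 chooses p to make P2 indifferent between X and Y
Mixed NE: P1 plays (A: 0.84, B: 0.16), P2 plays (X: 0.16, Y: 0.84)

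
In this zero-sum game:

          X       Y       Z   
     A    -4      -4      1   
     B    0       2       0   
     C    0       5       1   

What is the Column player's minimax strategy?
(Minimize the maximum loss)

Column should play X, value = 0

Work:
Column player minimizes Row's maximum payoff:
Column X: max payoff to Row = 0
Column Y: max payoff to Row = 5
Column Z: max payoff to Row = 1
Minimum is 0, achieved by column X.
Minimax strategy: X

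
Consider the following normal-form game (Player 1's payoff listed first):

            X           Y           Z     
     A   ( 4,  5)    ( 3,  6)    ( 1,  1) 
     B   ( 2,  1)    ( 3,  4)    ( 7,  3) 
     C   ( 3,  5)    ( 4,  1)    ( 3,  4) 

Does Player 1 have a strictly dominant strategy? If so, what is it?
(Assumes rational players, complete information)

No strictly dominant strategy exists for Player 1

Work:
A strategy strictly dominates another if it gives a strictly higher payoff against every opponent action. Compare each pair of P1's strategies column-by-column:
  A vs B: [4 vs 2, 3 vs 3, 1 vs 7] → A does not strictly dominate B (column Y: 3 ≤ 3)
  A vs C: [4 vs 3, 3 vs 4, 1 vs 3] → A does not strictly dominate C (column Y: 3 ≤ 4)
  B vs A: [2 vs 4, 3 vs 3, 7 vs 1] → B does not strictly dominate A (column X: 2 ≤ 4)
  B vs C: [2 vs 3, 3 vs 4, 7 vs 3] → B does not strictly dominate C (column X: 2 ≤ 3)
  C vs A: [3 vs 4, 4 vs 3, 3 vs 1] → C does not strictly dominate A (column X: 3 ≤ 4)
  C vs B: [3 vs 2, 4 vs 3, 3 vs 7] → C does not strictly dominate B (column Z: 3 ≤ 7)
No single strategy strictly dominates all others → no strictly dominant strategy.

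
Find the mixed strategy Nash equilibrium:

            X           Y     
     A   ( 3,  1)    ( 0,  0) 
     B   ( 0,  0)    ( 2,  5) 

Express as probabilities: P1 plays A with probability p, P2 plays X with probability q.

p = 0.8333, q = 0.4

Work:
Find probabilities that make opponent indifferent:
P2 chooses q to make P1 indifferent between A and B
P1 chooses p to make P2 indifferent between X and Y
Mixed NE: P1 plays (A: 0.8333, B: 0.1667), P2 plays (X: 0.4, Y: 0.6)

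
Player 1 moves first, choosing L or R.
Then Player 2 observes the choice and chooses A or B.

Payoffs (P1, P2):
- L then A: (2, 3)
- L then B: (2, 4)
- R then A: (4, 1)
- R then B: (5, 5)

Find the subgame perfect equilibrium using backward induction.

P1 plays R, P2 plays B after L and B after R; Payoff (5, 5)

Work:
Backward induction:
After L: P2 chooses B → P1 gets 2
After R: P2 chooses B → P1 gets 5
P1 chooses R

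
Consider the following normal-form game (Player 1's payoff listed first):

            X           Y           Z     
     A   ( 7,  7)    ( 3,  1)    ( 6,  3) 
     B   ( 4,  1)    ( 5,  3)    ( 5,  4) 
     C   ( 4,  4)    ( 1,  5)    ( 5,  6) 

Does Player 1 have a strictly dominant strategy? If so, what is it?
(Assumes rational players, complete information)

No strictly dominant strategy exists for Player 1

Work:
A strategy strictly dominates another if it gives a strictly higher payoff against every opponent action. Compare each pair of P1's strategies column-by-column:
  A vs B: [7 vs 4, 3 vs 5, 6 vs 5] → A does not strictly dominate B (column Y: 3 ≤ 5)
  A vs C: [7 vs 4, 3 vs 1, 6 vs 5] → A strictly dominates C
  B vs A: [4 vs 7, 5 vs 3, 5 vs 6] → B does not strictly dominate A (column X: 4 ≤ 7)
  B vs C: [4 vs 4, 5 vs 1, 5 vs 5] → B does not strictly dominate C (column X: 4 ≤ 4)
  C vs A: [4 vs 7, 1 vs 3, 5 vs 6] → C does not strictly dominate A (column X: 4 ≤ 7)
  C vs B: [4 vs 4, 1 vs 5, 5 vs 5] → C does not strictly dominate B (column X: 4 ≤ 4)
No single strategy strictly dominates all others → no strictly dominant strategy.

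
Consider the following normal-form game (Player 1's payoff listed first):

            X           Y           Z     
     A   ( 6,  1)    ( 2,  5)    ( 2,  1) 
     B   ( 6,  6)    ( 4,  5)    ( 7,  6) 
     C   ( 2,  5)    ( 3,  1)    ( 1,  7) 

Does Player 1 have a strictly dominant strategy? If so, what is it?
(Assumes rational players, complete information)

No strictly dominant strategy exists for Player 1

Work:
A strategy strictly dominates another if it gives a strictly higher payoff against every opponent action. Compare each pair of P1's strategies column-by-column:
  A vs B: [6 vs 6, 2 vs 4, 2 vs 7] → A does not strictly dominate B (column X: 6 ≤ 6)
  A vs C: [6 vs 2, 2 vs 3, 2 vs 1] → A does not strictly dominate C (column Y: 2 ≤ 3)
  B vs A: [6 vs 6, 4 vs 2, 7 vs 2] → B does not strictly dominate A (column X: 6 ≤ 6)
  B vs C: [6 vs 2, 4 vs 3, 7 vs 1] → B strictly dominates C
  C vs A: [2 vs 6, 3 vs 2, 1 vs 2] → C does not strictly dominate A (column X: 2 ≤ 6)
  C vs B: [2 vs 6, 3 vs 4, 1 vs 7] → C does not strictly dominate B (column X: 2 ≤ 6)
No single strategy strictly dominates all others → no strictly dominant strategy.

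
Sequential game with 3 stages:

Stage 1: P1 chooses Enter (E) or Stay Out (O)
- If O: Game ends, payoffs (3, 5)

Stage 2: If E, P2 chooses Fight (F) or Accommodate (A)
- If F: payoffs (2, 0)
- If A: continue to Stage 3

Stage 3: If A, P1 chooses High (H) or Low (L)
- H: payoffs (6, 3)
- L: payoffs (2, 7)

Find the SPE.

SPE: (E, A, H); Outcome (6, 3)

Work:
Stage 3: P1 chooses H (6 vs 2)
Stage 2: P2: F->0, A->3 (anticipating H). Choose A
Stage 1: P1: O->3, E->6 (anticipating A, H). Choose E
SPE path: E -> A -> H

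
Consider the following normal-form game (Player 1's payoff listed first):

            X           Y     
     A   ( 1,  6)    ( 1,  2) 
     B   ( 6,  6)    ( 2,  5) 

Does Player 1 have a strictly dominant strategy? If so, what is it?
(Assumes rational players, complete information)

Yes, Player 1's strictly dominant strategy is B

Work:
A strategy strictly dominates another if it gives a strictly higher payoff against every opponent action. Compare each pair of P1's strategies column-by-column:
  A vs B: [1 vs 6, 1 vs 2] → A does not strictly dominate B (column X: 1 ≤ 6)
  B vs A: [6 vs 1, 2 vs 1] → B strictly dominates A
B strictly dominates every other strategy → strictly dominant.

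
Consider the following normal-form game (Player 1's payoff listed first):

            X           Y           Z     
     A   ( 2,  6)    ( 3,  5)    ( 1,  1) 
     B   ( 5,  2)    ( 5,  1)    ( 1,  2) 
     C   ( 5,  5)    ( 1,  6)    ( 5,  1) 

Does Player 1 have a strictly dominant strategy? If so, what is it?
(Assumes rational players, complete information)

No strictly dominant strategy exists for Player 1

Work:
A strategy strictly dominates another if it gives a strictly higher payoff against every opponent action. Compare each pair of P1's strategies column-by-column:
  A vs B: [2 vs 5, 3 vs 5, 1 vs 1] → A does not strictly dominate B (column X: 2 ≤ 5)
  A vs C: [2 vs 5, 3 vs 1, 1 vs 5] → A does not strictly dominate C (column X: 2 ≤ 5)
  B vs A: [5 vs 2, 5 vs 3, 1 vs 1] → B does not strictly dominate A (column Z: 1 ≤ 1)
  B vs C: [5 vs 5, 5 vs 1, 1 vs 5] → B does not strictly dominate C (column X: 5 ≤ 5)
  C vs A: [5 vs 2, 1 vs 3, 5 vs 1] → C does not strictly dominate A (column Y: 1 ≤ 3)
  C vs B: [5 vs 5, 1 vs 5, 5 vs 1] → C does not strictly dominate B (column X: 5 ≤ 5)
No single strategy strictly dominates all others → no strictly dominant strategy.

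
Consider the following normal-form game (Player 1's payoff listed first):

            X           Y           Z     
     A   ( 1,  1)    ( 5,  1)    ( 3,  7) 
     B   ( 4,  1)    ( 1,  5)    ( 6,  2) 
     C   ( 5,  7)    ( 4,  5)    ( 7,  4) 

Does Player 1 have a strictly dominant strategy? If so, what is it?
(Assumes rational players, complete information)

No strictly dominant strategy exists for Player 1

Work:
A strategy strictly dominates another if it gives a strictly higher payoff against every opponent action. Compare each pair of P1's strategies column-by-column:
  A vs B: [1 vs 4, 5 vs 1, 3 vs 6] → A does not strictly dominate B (column X: 1 ≤ 4)
  A vs C: [1 vs 5, 5 vs 4, 3 vs 7] → A does not strictly dominate C (column X: 1 ≤ 5)
  B vs A: [4 vs 1, 1 vs 5, 6 vs 3] → B does not strictly dominate A (column Y: 1 ≤ 5)
  B vs C: [4 vs 5, 1 vs 4, 6 vs 7] → B does not strictly dominate C (column X: 4 ≤ 5)
  C vs A: [5 vs 1, 4 vs 5, 7 vs 3] → C does not strictly dominate A (column Y: 4 ≤ 5)
  C vs B: [5 vs 4, 4 vs 1, 7 vs 6] → C strictly dominates B
No single strategy strictly dominates all others → no strictly dominant strategy.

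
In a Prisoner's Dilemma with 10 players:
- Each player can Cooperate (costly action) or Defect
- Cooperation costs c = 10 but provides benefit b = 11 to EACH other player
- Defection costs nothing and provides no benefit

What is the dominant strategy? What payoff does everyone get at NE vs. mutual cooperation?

Dominant: Defect; NE payoff = 0; Coop payoff = 89

Work:
Defect dominates (saves cost c = 10, benefit to others is external)
NE: All defect → everyone gets 0
If all cooperate: each receives (9)×11 - 10 = 89
Social dilemma: 89 > 0 but NE gives 0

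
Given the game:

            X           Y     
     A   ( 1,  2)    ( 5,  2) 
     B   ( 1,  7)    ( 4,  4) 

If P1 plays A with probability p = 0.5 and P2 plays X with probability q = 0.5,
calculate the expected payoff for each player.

E[P1] = 2.75, E[P2] = 3.75

Work:
E[P1] = p·q·π₁(A,X) + p·(1-q)·π₁(A,Y) + (1-p)·q·π₁(B,X) + (1-p)·(1-q)·π₁(B,Y)
= 0.5·0.5·1 + 0.5·0.5·5 + 0.5·0.5·1 + 0.5·0.5·4
= 2.75

E[P2] = 3.75 (similar calculation)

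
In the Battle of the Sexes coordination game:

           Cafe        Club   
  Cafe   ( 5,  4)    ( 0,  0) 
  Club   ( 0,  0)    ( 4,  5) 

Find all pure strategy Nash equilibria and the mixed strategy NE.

Pure NE: (Cafe, Cafe) and (Club, Club); Mixed NE: p = 0.5556, q = 0.4444

Work:
Check pure NE:
(Cafe, Cafe): (5, 4) - no unilateral deviation beneficial
(Club, Club): (4, 5) - no unilateral deviation beneficial
Mixed NE: P1 plays Cafe with p = 0.5556, P2 plays Cafe with q = 0.4444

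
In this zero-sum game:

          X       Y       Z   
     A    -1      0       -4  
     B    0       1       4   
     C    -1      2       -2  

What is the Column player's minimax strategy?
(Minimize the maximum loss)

Column should play X, value = 0

Work:
Column player minimizes Row's maximum payoff:
Column X: max payoff to Row = 0
Column Y: max payoff to Row = 2
Column Z: max payoff to Row = 4
Minimum is 0, achieved by column X.
Minimax strategy: X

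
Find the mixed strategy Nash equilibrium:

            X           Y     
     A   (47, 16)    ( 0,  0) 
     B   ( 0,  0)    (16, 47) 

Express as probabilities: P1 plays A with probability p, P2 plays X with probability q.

p = 0.746, q = 0.254

Work:
Find probabilities that make opponent indifferent:
P2 chooses q to make P1 indifferent between A and B
P1 chooses p to make P2 indifferent between X and Y
Mixed NE: P1 plays (A: 0.746, B: 0.254), P2 plays (X: 0.254, Y: 0.746)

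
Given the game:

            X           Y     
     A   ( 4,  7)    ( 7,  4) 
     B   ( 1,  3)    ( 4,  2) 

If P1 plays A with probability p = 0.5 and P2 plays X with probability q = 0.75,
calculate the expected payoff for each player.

E[P1] = 3.25, E[P2] = 4.5

Work:
E[P1] = p·q·π₁(A,X) + p·(1-q)·π₁(A,Y) + (1-p)·q·π₁(B,X) + (1-p)·(1-q)·π₁(B,Y)
= 0.5·0.75·4 + 0.5·0.25·7 + 0.5·0.75·1 + 0.5·0.25·4
= 3.25

E[P2] = 4.5 (similar calculation)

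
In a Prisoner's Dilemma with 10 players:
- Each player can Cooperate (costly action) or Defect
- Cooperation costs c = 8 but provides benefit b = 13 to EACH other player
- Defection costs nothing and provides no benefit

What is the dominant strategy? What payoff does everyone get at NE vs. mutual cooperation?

Dominant: Defect; NE payoff = 0; Coop payoff = 109

Work:
Defect dominates (saves cost c = 8, benefit to others is external)
NE: All defect → everyone gets 0
If all cooperate: each receives (9)×13 - 8 = 109
Social dilemma: 109 > 0 but NE gives 0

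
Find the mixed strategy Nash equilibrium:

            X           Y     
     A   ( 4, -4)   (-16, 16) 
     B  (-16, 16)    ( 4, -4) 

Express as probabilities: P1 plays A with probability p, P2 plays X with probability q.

p = 0.5, q = 0.5

Work:
Find probabilities that make opponent indifferent:
P2 chooses q to make P1 indifferent between A and B
P1 chooses p to make P2 indifferent between X and Y
Mixed NE: P1 plays (A: 0.5, B: 0.5), P2 plays (X: 0.5, Y: 0.5)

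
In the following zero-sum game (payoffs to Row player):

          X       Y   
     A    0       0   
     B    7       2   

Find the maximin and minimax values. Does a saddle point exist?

Maximin = 2, Minimax = 2, Saddle: True

Work:
Row minimums: [0, 2] → maximin = 2
Column maximums: [7, 2] → minimax = 2
Saddle point exists! Game value = 2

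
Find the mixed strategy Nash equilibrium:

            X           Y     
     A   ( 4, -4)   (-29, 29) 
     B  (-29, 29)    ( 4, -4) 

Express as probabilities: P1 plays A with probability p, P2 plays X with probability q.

p = 0.5, q = 0.5

Work:
Find probabilities that make opponent indifferent:
P2 chooses q to make P1 indifferent between A and B
P1 chooses p to make P2 indifferent between X and Y
Mixed NE: P1 plays (A: 0.5, B: 0.5), P2 plays (X: 0.5, Y: 0.5)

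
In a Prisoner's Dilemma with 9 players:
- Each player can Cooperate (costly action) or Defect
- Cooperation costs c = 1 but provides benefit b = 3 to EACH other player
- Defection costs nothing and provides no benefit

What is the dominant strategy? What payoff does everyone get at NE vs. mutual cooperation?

Dominant: Defect; NE payoff = 0; Coop payoff = 23

Work:
Defect dominates (saves cost c = 1, benefit to others is external)
NE: All defect → everyone gets 0
If all cooperate: each receives (8)×3 - 1 = 23
Social dilemma: 23 > 0 but NE gives 0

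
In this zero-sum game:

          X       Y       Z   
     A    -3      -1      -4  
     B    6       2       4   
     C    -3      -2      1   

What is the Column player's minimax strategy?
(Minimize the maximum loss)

Column should play Y, value = 2

Work:
Column player minimizes Row's maximum payoff:
Column X: max payoff to Row = 6
Column Y: max payoff to Row = 2
Column Z: max payoff to Row = 4
Minimum is 2, achieved by column Y.
Minimax strategy: Y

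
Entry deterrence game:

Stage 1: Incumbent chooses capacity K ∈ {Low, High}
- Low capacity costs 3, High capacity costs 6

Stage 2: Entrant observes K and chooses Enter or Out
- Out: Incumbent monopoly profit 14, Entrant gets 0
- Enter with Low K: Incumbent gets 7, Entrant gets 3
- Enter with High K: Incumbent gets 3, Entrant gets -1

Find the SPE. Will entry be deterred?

SPE: (High, Enter|Low, Out|High); Entry deterred. Incumbent net profit = 8

Work:
After Low K: Entrant enters (3 > 0)
After High K: Entrant stays out (-1 < 0)
Incumbent: Low → 7−3=4, High → 14−6=8
Incumbent chooses High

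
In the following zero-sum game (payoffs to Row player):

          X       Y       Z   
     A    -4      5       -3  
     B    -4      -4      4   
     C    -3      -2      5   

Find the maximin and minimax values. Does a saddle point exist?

Maximin = -3, Minimax = -3, Saddle: True

Work:
Row minimums: [-4, -4, -3] → maximin = -3
Column maximums: [-3, 5, 5] → minimax = -3
Saddle point exists! Game value = -3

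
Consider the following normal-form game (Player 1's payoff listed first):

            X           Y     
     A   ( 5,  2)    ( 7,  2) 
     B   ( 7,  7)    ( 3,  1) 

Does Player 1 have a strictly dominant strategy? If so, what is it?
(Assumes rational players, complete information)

No strictly dominant strategy exists for Player 1

Work:
A strategy strictly dominates another if it gives a strictly higher payoff against every opponent action. Compare each pair of P1's strategies column-by-column:
  A vs B: [5 vs 7, 7 vs 3] → A does not strictly dominate B (column X: 5 ≤ 7)
  B vs A: [7 vs 5, 3 vs 7] → B does not strictly dominate A (column Y: 3 ≤ 7)
No single strategy strictly dominates all others → no strictly dominant strategy.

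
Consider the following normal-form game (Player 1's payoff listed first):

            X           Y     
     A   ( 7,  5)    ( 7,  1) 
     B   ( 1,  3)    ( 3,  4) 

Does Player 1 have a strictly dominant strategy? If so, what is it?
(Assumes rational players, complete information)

Yes, Player 1's strictly dominant strategy is A

Work:
A strategy strictly dominates another if it gives a strictly higher payoff against every opponent action. Compare each pair of P1's strategies column-by-column:
  A vs B: [7 vs 1, 7 vs 3] → A strictly dominates B
  B vs A: [1 vs 7, 3 vs 7] → B does not strictly dominate A (column X: 1 ≤ 7)
A strictly dominates every other strategy → strictly dominant.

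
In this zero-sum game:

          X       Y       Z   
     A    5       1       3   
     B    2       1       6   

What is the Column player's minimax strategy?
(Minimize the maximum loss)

Column should play Y, value = 1

Work:
Column player minimizes Row's maximum payoff:
Column X: max payoff to Row = 5
Column Y: max payoff to Row = 1
Column Z: max payoff to Row = 6
Minimum is 1, achieved by column Y.
Minimax strategy: Y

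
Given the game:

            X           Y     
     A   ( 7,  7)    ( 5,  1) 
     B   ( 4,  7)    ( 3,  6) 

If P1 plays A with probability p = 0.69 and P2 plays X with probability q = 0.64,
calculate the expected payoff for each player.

E[P1] = 5.4616, E[P2] = 5.398

Work:
E[P1] = p·q·π₁(A,X) + p·(1-q)·π₁(A,Y) + (1-p)·q·π₁(B,X) + (1-p)·(1-q)·π₁(B,Y)
= 0.69·0.64·7 + 0.69·0.36·5 + 0.31·0.64·4 + 0.31·0.36·3
= 5.4616

E[P2] = 5.398 (similar calculation)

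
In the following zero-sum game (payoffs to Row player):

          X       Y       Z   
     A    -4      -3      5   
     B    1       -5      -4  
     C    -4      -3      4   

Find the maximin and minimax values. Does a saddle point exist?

Maximin = -4, Minimax = -3, Saddle: False

Work:
Row minimums: [-4, -5, -4] → maximin = -4
Column maximums: [1, -3, 5] → minimax = -3
No saddle point (maximin ≠ minimax). Mixed strategy needed.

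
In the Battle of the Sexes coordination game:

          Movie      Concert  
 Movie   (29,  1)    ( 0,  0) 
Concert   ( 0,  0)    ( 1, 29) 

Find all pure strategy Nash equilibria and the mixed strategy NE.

Pure NE: (Movie, Movie) and (Concert, Concert); Mixed NE: p = 0.9667, q = 0.0333

Work:
Check pure NE:
(Movie, Movie): (29, 1) - no unilateral deviation beneficial
(Concert, Concert): (1, 29) - no unilateral deviation beneficial
Mixed NE: P1 plays Movie with p = 0.9667, P2 plays Movie with q = 0.0333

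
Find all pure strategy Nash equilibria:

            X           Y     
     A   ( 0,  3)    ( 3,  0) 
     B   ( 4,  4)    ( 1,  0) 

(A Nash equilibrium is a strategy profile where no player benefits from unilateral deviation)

Nash equilibrium: (B, X)

Work:
Best responses:
  P1 vs X: payoffs [0, 4] → best response B (payoff 4)
  P1 vs Y: payoffs [3, 1] → best response A (payoff 3)
  P2 vs A: payoffs [3, 0] → best response X (payoff 3)
  P2 vs B: payoffs [4, 0] → best response X (payoff 4)
Mutual best responses: (B,X) → Nash equilibria.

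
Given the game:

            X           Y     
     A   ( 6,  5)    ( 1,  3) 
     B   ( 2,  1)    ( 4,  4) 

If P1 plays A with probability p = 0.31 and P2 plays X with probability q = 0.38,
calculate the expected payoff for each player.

E[P1] = 3.1346, E[P2] = 3.139

Work:
E[P1] = p·q·π₁(A,X) + p·(1-q)·π₁(A,Y) + (1-p)·q·π₁(B,X) + (1-p)·(1-q)·π₁(B,Y)
= 0.31·0.38·6 + 0.31·0.62·1 + 0.69·0.38·2 + 0.69·0.62·4
= 3.1346

E[P2] = 3.139 (similar calculation)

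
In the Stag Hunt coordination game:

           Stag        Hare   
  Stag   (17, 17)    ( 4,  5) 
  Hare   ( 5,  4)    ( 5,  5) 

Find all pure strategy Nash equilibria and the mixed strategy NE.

Pure NE: (Stag, Stag) and (Hare, Hare); Mixed NE: p = 0.0769, q = 0.0769

Work:
Check pure NE:
(Stag, Stag): (17, 17) - no unilateral deviation beneficial
(Hare, Hare): (5, 5) - no unilateral deviation beneficial
Mixed NE: P1 plays Stag with p = 0.0769, P2 plays Stag with q = 0.0769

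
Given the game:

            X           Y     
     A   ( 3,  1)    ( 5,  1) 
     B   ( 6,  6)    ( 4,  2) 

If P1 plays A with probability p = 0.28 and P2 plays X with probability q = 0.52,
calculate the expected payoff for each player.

E[P1] = 4.7376, E[P2] = 3.2176

Work:
E[P1] = p·q·π₁(A,X) + p·(1-q)·π₁(A,Y) + (1-p)·q·π₁(B,X) + (1-p)·(1-q)·π₁(B,Y)
= 0.28·0.52·3 + 0.28·0.48·5 + 0.72·0.52·6 + 0.72·0.48·4
= 4.7376

E[P2] = 3.2176 (similar calculation)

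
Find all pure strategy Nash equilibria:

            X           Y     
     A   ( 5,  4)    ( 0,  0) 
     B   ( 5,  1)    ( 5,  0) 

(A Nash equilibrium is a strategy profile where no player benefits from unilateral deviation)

Nash equilibrium: (A, X), (B, X)

Work:
Best responses:
  P1 vs X: payoffs [5, 5] → best response A/B (payoff 5)
  P1 vs Y: payoffs [0, 5] → best response B (payoff 5)
  P2 vs A: payoffs [4, 0] → best response X (payoff 4)
  P2 vs B: payoffs [1, 0] → best response X (payoff 1)
Mutual best responses: (A,X), (B,X) → Nash equilibria.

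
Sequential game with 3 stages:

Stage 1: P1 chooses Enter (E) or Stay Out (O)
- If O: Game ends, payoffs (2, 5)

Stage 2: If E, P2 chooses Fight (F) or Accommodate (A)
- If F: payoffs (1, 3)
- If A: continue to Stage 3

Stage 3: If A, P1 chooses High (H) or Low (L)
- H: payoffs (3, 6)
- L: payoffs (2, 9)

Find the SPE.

SPE: (E, A, H); Outcome (3, 6)

Work:
Stage 3: P1 chooses H (3 vs 2)
Stage 2: P2: F->3, A->6 (anticipating H). Choose A
Stage 1: P1: O->2, E->3 (anticipating A, H). Choose E
SPE path: E -> A -> H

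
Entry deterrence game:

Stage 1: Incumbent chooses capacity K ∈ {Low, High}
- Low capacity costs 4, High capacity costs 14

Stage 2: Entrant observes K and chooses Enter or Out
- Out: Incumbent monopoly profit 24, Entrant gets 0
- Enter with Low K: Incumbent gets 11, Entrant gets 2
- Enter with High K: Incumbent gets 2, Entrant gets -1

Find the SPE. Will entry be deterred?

SPE: (High, Enter|Low, Out|High); Entry deterred. Incumbent net profit = 10

Work:
After Low K: Entrant enters (2 > 0)
After High K: Entrant stays out (-1 < 0)
Incumbent: Low → 11−4=7, High → 24−14=10
Incumbent chooses High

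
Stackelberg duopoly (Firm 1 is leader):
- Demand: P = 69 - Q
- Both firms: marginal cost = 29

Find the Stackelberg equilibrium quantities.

q₁* (leader) = 20.0, q₂* (follower) = 10.0

Work:
Follower's reaction: q₂ = (a - c - q₁)/2
Leader substitutes: π₁ = q₁·(a - q₁ - (a-c-q₁)/2 - c)
FOC: q₁* = (69 - 29)/2 = 20.00
Then: q₂* = (69 - 29 - 20.0)/2 = 10.00
Leader has first-mover advantage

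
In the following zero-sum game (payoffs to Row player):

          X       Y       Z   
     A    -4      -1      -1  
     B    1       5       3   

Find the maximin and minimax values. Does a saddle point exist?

Maximin = 1, Minimax = 1, Saddle: True

Work:
Row minimums: [-4, 1] → maximin = 1
Column maximums: [1, 5, 3] → minimax = 1
Saddle point exists! Game value = 1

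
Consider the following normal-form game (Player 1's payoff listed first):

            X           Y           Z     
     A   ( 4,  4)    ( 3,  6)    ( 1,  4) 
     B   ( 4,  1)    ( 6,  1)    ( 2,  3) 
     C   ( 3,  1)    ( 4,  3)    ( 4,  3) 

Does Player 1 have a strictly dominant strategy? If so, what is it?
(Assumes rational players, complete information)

No strictly dominant strategy exists for Player 1

Work:
A strategy strictly dominates another if it gives a strictly higher payoff against every opponent action. Compare each pair of P1's strategies column-by-column:
  A vs B: [4 vs 4, 3 vs 6, 1 vs 2] → A does not strictly dominate B (column X: 4 ≤ 4)
  A vs C: [4 vs 3, 3 vs 4, 1 vs 4] → A does not strictly dominate C (column Y: 3 ≤ 4)
  B vs A: [4 vs 4, 6 vs 3, 2 vs 1] → B does not strictly dominate A (column X: 4 ≤ 4)
  B vs C: [4 vs 3, 6 vs 4, 2 vs 4] → B does not strictly dominate C (column Z: 2 ≤ 4)
  C vs A: [3 vs 4, 4 vs 3, 4 vs 1] → C does not strictly dominate A (column X: 3 ≤ 4)
  C vs B: [3 vs 4, 4 vs 6, 4 vs 2] → C does not strictly dominate B (column X: 3 ≤ 4)
No single strategy strictly dominates all others → no strictly dominant strategy.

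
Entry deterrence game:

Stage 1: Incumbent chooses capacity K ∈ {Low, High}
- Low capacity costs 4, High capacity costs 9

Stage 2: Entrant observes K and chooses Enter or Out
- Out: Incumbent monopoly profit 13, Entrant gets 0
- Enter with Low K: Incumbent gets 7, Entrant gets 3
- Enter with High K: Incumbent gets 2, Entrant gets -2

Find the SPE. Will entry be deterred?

SPE: (High, Enter|Low, Out|High); Entry deterred. Incumbent net profit = 4

Work:
After Low K: Entrant enters (3 > 0)
After High K: Entrant stays out (-2 < 0)
Incumbent: Low → 7−4=3, High → 13−9=4
Incumbent chooses High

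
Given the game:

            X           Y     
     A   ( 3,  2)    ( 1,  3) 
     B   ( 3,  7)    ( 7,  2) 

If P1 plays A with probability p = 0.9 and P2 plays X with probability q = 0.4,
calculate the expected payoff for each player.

E[P1] = 2.16, E[P2] = 2.74

Work:
E[P1] = p·q·π₁(A,X) + p·(1-q)·π₁(A,Y) + (1-p)·q·π₁(B,X) + (1-p)·(1-q)·π₁(B,Y)
= 0.9·0.4·3 + 0.9·0.6·1 + 0.1·0.4·3 + 0.1·0.6·7
= 2.16

E[P2] = 2.74 (similar calculation)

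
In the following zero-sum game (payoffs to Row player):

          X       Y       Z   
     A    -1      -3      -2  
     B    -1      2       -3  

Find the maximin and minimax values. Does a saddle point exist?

Maximin = -3, Minimax = -2, Saddle: False

Work:
Row minimums: [-3, -3] → maximin = -3
Column maximums: [-1, 2, -2] → minimax = -2
No saddle point (maximin ≠ minimax). Mixed strategy needed.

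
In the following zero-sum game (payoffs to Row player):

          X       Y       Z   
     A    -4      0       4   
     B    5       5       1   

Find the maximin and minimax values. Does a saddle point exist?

Maximin = 1, Minimax = 4, Saddle: False

Work:
Row minimums: [-4, 1] → maximin = 1
Column maximums: [5, 5, 4] → minimax = 4
No saddle point (maximin ≠ minimax). Mixed strategy needed.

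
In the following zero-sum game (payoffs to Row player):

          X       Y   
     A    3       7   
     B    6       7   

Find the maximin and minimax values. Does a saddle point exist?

Maximin = 6, Minimax = 6, Saddle: True

Work:
Row minimums: [3, 6] → maximin = 6
Column maximums: [6, 7] → minimax = 6
Saddle point exists! Game value = 6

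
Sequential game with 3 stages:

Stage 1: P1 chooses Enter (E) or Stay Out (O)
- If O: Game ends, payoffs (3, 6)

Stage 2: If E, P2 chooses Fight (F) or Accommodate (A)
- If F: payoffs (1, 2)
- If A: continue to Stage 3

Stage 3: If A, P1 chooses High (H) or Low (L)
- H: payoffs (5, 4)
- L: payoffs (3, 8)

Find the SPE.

SPE: (E, A, H); Outcome (5, 4)

Work:
Stage 3: P1 chooses H (5 vs 3)
Stage 2: P2: F->2, A->4 (anticipating H). Choose A
Stage 1: P1: O->3, E->5 (anticipating A, H). Choose E
SPE path: E -> A -> H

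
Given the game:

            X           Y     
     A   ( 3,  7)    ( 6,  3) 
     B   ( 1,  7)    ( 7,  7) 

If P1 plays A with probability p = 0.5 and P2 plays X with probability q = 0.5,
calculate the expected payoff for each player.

E[P1] = 4.25, E[P2] = 6.0

Work:
E[P1] = p·q·π₁(A,X) + p·(1-q)·π₁(A,Y) + (1-p)·q·π₁(B,X) + (1-p)·(1-q)·π₁(B,Y)
= 0.5·0.5·3 + 0.5·0.5·6 + 0.5·0.5·1 + 0.5·0.5·7
= 4.25

E[P2] = 6.0 (similar calculation)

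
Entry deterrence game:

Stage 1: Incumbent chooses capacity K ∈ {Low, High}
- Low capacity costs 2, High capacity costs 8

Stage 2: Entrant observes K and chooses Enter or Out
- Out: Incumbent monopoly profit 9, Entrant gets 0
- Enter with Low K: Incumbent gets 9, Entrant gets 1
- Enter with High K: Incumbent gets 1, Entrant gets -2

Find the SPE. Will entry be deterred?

SPE: (Low, Enter|Low, Out|High); Entry not deterred. Incumbent net profit = 7, Entrant gets 1

Work:
After Low K: Entrant enters (1 > 0)
After High K: Entrant stays out (-2 < 0)
Incumbent: Low → 9−2=7, High → 9−8=1
Incumbent chooses Low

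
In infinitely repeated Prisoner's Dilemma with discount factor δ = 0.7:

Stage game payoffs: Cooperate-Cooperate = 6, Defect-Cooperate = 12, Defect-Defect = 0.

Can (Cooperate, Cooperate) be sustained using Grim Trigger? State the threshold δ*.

δ* = 0.5; since δ = 0.7 ≥ 0.5, cooperation can be sustained

Work:
For Grim Trigger:
Cooperate forever: 6/(1-δ)
Defect then punished: 12 + 0·δ/(1-δ)
Need: 6/(1-δ) ≥ 12 + 0·δ/(1-δ)
Solving: δ ≥ (T-R)/(T-P) = (12-6)/(12-0) = 0.5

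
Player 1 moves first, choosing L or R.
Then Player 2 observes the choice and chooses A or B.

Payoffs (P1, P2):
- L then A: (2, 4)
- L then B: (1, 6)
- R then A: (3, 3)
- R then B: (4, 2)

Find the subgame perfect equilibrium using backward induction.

P1 plays R, P2 plays B after L and A after R; Payoff (3, 3)

Work:
Backward induction:
After L: P2 chooses B → P1 gets 1
After R: P2 chooses A → P1 gets 3
P1 chooses R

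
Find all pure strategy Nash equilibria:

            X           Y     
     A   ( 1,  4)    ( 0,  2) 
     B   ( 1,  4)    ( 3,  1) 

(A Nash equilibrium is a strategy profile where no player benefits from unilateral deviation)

Nash equilibrium: (A, X), (B, X)

Work:
Best responses:
  P1 vs X: payoffs [1, 1] → best response A/B (payoff 1)
  P1 vs Y: payoffs [0, 3] → best response B (payoff 3)
  P2 vs A: payoffs [4, 2] → best response X (payoff 4)
  P2 vs B: payoffs [4, 1] → best response X (payoff 4)
Mutual best responses: (A,X), (B,X) → Nash equilibria.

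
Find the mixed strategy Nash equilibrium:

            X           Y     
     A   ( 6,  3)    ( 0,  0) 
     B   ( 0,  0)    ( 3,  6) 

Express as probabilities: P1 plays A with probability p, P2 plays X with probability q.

p = 0.6667, q = 0.3333

Work:
Find probabilities that make opponent indifferent:
P2 chooses q to make P1 indifferent between A and B
P1 chooses p to make P2 indifferent between X and Y
Mixed NE: P1 plays (A: 0.6667, B: 0.3333), P2 plays (X: 0.3333, Y: 0.6667)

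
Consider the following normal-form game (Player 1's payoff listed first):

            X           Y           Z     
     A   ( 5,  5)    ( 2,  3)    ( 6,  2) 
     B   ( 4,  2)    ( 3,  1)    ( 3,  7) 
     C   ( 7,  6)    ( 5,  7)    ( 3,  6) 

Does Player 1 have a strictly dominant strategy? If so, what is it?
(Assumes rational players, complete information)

No strictly dominant strategy exists for Player 1

Work:
A strategy strictly dominates another if it gives a strictly higher payoff against every opponent action. Compare each pair of P1's strategies column-by-column:
  A vs B: [5 vs 4, 2 vs 3, 6 vs 3] → A does not strictly dominate B (column Y: 2 ≤ 3)
  A vs C: [5 vs 7, 2 vs 5, 6 vs 3] → A does not strictly dominate C (column X: 5 ≤ 7)
  B vs A: [4 vs 5, 3 vs 2, 3 vs 6] → B does not strictly dominate A (column X: 4 ≤ 5)
  B vs C: [4 vs 7, 3 vs 5, 3 vs 3] → B does not strictly dominate C (column X: 4 ≤ 7)
  C vs A: [7 vs 5, 5 vs 2, 3 vs 6] → C does not strictly dominate A (column Z: 3 ≤ 6)
  C vs B: [7 vs 4, 5 vs 3, 3 vs 3] → C does not strictly dominate B (column Z: 3 ≤ 3)
No single strategy strictly dominates all others → no strictly dominant strategy.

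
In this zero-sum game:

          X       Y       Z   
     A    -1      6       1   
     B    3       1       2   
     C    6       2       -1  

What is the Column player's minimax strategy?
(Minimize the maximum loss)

Column should play Z, value = 2

Work:
Column player minimizes Row's maximum payoff:
Column X: max payoff to Row = 6
Column Y: max payoff to Row = 6
Column Z: max payoff to Row = 2
Minimum is 2, achieved by column Z.
Minimax strategy: Z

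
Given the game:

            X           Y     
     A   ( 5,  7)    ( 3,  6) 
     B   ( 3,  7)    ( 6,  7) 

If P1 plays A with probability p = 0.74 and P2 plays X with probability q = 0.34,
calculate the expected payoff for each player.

E[P1] = 4.018, E[P2] = 6.5116

Work:
E[P1] = p·q·π₁(A,X) + p·(1-q)·π₁(A,Y) + (1-p)·q·π₁(B,X) + (1-p)·(1-q)·π₁(B,Y)
= 0.74·0.34·5 + 0.74·0.66·3 + 0.26·0.34·3 + 0.26·0.66·6
= 4.018

E[P2] = 6.5116 (similar calculation)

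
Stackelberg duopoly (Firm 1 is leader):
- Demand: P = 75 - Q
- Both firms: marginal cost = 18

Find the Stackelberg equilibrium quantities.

q₁* (leader) = 28.5, q₂* (follower) = 14.25

Work:
Follower's reaction: q₂ = (a - c - q₁)/2
Leader substitutes: π₁ = q₁·(a - q₁ - (a-c-q₁)/2 - c)
FOC: q₁* = (75 - 18)/2 = 28.50
Then: q₂* = (75 - 18 - 28.5)/2 = 14.25
Leader has first-mover advantage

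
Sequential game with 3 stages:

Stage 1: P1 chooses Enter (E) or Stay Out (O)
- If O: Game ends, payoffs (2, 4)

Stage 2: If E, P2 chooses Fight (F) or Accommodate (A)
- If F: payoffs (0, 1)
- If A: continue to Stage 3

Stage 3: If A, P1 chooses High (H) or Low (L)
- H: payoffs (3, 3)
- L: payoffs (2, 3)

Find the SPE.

SPE: (E, A, H); Outcome (3, 3)

Work:
Stage 3: P1 chooses H (3 vs 2)
Stage 2: P2: F->1, A->3 (anticipating H). Choose A
Stage 1: P1: O->2, E->3 (anticipating A, H). Choose E
SPE path: E -> A -> H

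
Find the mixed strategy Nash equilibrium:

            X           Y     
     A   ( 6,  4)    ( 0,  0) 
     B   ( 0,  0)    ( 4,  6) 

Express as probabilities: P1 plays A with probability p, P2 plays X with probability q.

p = 0.6, q = 0.4

Work:
Find probabilities that make opponent indifferent:
P2 chooses q to make P1 indifferent between A and B
P1 chooses p to make P2 indifferent between X and Y
Mixed NE: P1 plays (A: 0.6, B: 0.4), P2 plays (X: 0.4, Y: 0.6)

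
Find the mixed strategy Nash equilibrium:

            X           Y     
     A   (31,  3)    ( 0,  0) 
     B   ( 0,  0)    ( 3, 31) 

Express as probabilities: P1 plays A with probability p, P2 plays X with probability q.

p = 0.9118, q = 0.0882

Work:
Find probabilities that make opponent indifferent:
P2 chooses q to make P1 indifferent between A and B
P1 chooses p to make P2 indifferent between X and Y
Mixed NE: P1 plays (A: 0.9118, B: 0.0882), P2 plays (X: 0.0882, Y: 0.9118)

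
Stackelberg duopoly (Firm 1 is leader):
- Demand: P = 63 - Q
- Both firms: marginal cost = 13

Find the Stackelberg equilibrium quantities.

q₁* (leader) = 25.0, q₂* (follower) = 12.5

Work:
Follower's reaction: q₂ = (a - c - q₁)/2
Leader substitutes: π₁ = q₁·(a - q₁ - (a-c-q₁)/2 - c)
FOC: q₁* = (63 - 13)/2 = 25.00
Then: q₂* = (63 - 13 - 25.0)/2 = 12.50
Leader has first-mover advantage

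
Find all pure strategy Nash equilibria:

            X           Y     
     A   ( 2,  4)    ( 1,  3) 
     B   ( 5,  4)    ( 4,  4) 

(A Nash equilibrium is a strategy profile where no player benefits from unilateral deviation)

Nash equilibrium: (B, X), (B, Y)

Work:
Best responses:
  P1 vs X: payoffs [2, 5] → best response B (payoff 5)
  P1 vs Y: payoffs [1, 4] → best response B (payoff 4)
  P2 vs A: payoffs [4, 3] → best response X (payoff 4)
  P2 vs B: payoffs [4, 4] → best response X/Y (payoff 4)
Mutual best responses: (B,X), (B,Y) → Nash equilibria.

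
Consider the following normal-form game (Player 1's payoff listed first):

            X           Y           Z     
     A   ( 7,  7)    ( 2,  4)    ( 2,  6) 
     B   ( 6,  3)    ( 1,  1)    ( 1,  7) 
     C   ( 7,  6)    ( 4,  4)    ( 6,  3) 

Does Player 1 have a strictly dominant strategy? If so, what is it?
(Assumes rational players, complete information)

No strictly dominant strategy exists for Player 1

Work:
A strategy strictly dominates another if it gives a strictly higher payoff against every opponent action. Compare each pair of P1's strategies column-by-column:
  A vs B: [7 vs 6, 2 vs 1, 2 vs 1] → A strictly dominates B
  A vs C: [7 vs 7, 2 vs 4, 2 vs 6] → A does not strictly dominate C (column X: 7 ≤ 7)
  B vs A: [6 vs 7, 1 vs 2, 1 vs 2] → B does not strictly dominate A (column X: 6 ≤ 7)
  B vs C: [6 vs 7, 1 vs 4, 1 vs 6] → B does not strictly dominate C (column X: 6 ≤ 7)
  C vs A: [7 vs 7, 4 vs 2, 6 vs 2] → C does not strictly dominate A (column X: 7 ≤ 7)
  C vs B: [7 vs 6, 4 vs 1, 6 vs 1] → C strictly dominates B
No single strategy strictly dominates all others → no strictly dominant strategy.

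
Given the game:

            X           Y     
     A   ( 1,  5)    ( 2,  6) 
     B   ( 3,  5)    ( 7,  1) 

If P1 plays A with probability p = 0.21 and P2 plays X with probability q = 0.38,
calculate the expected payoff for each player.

E[P1] = 4.6694, E[P2] = 3.171

Work:
E[P1] = p·q·π₁(A,X) + p·(1-q)·π₁(A,Y) + (1-p)·q·π₁(B,X) + (1-p)·(1-q)·π₁(B,Y)
= 0.21·0.38·1 + 0.21·0.62·2 + 0.79·0.38·3 + 0.79·0.62·7
= 4.6694

E[P2] = 3.171 (similar calculation)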